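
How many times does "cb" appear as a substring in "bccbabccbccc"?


Searching for "cb" in "bccbabccbccc"
Scanning each position:
  Position 0: "bc" => no
  Position 1: "cc" => no
  Position 2: "cb" => MATCH
  Position 3: "ba" => no
  Position 4: "ab" => no
  Position 5: "bc" => no
  Position 6: "cc" => no
  Position 7: "cb" => MATCH
  Position 8: "bc" => no
  Position 9: "cc" => no
  Position 10: "cc" => no
Total occurrences: 2

2


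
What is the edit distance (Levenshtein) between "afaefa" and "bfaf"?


Computing edit distance: "afaefa" -> "bfaf"
DP table:
           b    f    a    f
      0    1    2    3    4
  a   1    1    2    2    3
  f   2    2    1    2    2
  a   3    3    2    1    2
  e   4    4    3    2    2
  f   5    5    4    3    2
  a   6    6    5    4    3
Edit distance = dp[6][4] = 3

3


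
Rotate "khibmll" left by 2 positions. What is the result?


Input: "khibmll", rotate left by 2
First 2 characters: "kh"
Remaining characters: "ibmll"
Concatenate remaining + first: "ibmll" + "kh" = "ibmllkh"

ibmllkh


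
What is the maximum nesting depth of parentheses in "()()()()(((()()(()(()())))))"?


Input: "()()()()(((()()(()(()())))))"
Tracking depth:
  Position 0 '(': depth becomes 1
  Position 1 ')': depth becomes 0
  Position 2 '(': depth becomes 1
  Position 3 ')': depth becomes 0
  Position 4 '(': depth becomes 1
  Position 5 ')': depth becomes 0
  Position 6 '(': depth becomes 1
  Position 7 ')': depth becomes 0
  Position 8 '(': depth becomes 1
  Position 9 '(': depth becomes 2
  Position 10 '(': depth becomes 3
  Position 11 '(': depth becomes 4
  Position 12 ')': depth becomes 3
  Position 13 '(': depth becomes 4
  Position 14 ')': depth becomes 3
  Position 15 '(': depth becomes 4
  Position 16 '(': depth becomes 5
  Position 17 ')': depth becomes 4
  Position 18 '(': depth becomes 5
  Position 19 '(': depth becomes 6
  Position 20 ')': depth becomes 5
  Position 21 '(': depth becomes 6
  Position 22 ')': depth becomes 5
  Position 23 ')': depth becomes 4
  Position 24 ')': depth becomes 3
  Position 25 ')': depth becomes 2
  Position 26 ')': depth becomes 1
  Position 27 ')': depth becomes 0
Maximum depth reached: 6

6


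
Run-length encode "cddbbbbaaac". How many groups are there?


Input: cddbbbbaaac
Scanning for consecutive runs:
  Group 1: 'c' x 1 (positions 0-0)
  Group 2: 'd' x 2 (positions 1-2)
  Group 3: 'b' x 4 (positions 3-6)
  Group 4: 'a' x 3 (positions 7-9)
  Group 5: 'c' x 1 (positions 10-10)
Total groups: 5

5


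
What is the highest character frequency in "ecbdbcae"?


Input: ecbdbcae
Character counts:
  'a': 1
  'b': 2
  'c': 2
  'd': 1
  'e': 2
Maximum frequency: 2

2


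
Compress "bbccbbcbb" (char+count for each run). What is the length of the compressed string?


Input: bbccbbcbb
Runs:
  'b' x 2 => "b2"
  'c' x 2 => "c2"
  'b' x 2 => "b2"
  'c' x 1 => "c1"
  'b' x 2 => "b2"
Compressed: "b2c2b2c1b2"
Compressed length: 10

10


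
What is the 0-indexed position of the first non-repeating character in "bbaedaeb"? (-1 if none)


Input: bbaedaeb
Character frequencies:
  'a': 2
  'b': 3
  'd': 1
  'e': 2
Scanning left to right for freq == 1:
  Position 0 ('b'): freq=3, skip
  Position 1 ('b'): freq=3, skip
  Position 2 ('a'): freq=2, skip
  Position 3 ('e'): freq=2, skip
  Position 4 ('d'): unique! => answer = 4

4


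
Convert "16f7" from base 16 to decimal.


Input: "16f7" in base 16
Positional expansion:
  Digit '1' (value 1) x 16^3 = 4096
  Digit '6' (value 6) x 16^2 = 1536
  Digit 'f' (value 15) x 16^1 = 240
  Digit '7' (value 7) x 16^0 = 7
Sum = 5879

5879


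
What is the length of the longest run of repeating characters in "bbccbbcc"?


Input: "bbccbbcc"
Scanning for longest run:
  Position 1 ('b'): continues run of 'b', length=2
  Position 2 ('c'): new char, reset run to 1
  Position 3 ('c'): continues run of 'c', length=2
  Position 4 ('b'): new char, reset run to 1
  Position 5 ('b'): continues run of 'b', length=2
  Position 6 ('c'): new char, reset run to 1
  Position 7 ('c'): continues run of 'c', length=2
Longest run: 'b' with length 2

2


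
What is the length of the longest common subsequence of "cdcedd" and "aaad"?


LCS of "cdcedd" and "aaad"
DP table:
           a    a    a    d
      0    0    0    0    0
  c   0    0    0    0    0
  d   0    0    0    0    1
  c   0    0    0    0    1
  e   0    0    0    0    1
  d   0    0    0    0    1
  d   0    0    0    0    1
LCS length = dp[6][4] = 1

1


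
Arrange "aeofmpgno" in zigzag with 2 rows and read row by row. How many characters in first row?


Zigzag "aeofmpgno" into 2 rows:
Placing characters:
  'a' => row 0
  'e' => row 1
  'o' => row 0
  'f' => row 1
  'm' => row 0
  'p' => row 1
  'g' => row 0
  'n' => row 1
  'o' => row 0
Rows:
  Row 0: "aomgo"
  Row 1: "efpn"
First row length: 5

5


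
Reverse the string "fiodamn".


Input: fiodamn
Reading characters right to left:
  Position 6: 'n'
  Position 5: 'm'
  Position 4: 'a'
  Position 3: 'd'
  Position 2: 'o'
  Position 1: 'i'
  Position 0: 'f'
Reversed: nmadoif

nmadoif


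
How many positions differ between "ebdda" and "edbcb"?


Comparing "ebdda" and "edbcb" position by position:
  Position 0: 'e' vs 'e' => same
  Position 1: 'b' vs 'd' => DIFFER
  Position 2: 'd' vs 'b' => DIFFER
  Position 3: 'd' vs 'c' => DIFFER
  Position 4: 'a' vs 'b' => DIFFER
Positions that differ: 4

4


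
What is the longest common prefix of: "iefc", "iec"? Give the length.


Words: iefc, iec
  Position 0: all 'i' => match
  Position 1: all 'e' => match
  Position 2: ('f', 'c') => mismatch, stop
LCP = "ie" (length 2)

2


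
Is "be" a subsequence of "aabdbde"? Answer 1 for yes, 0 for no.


Check if "be" is a subsequence of "aabdbde"
Greedy scan:
  Position 0 ('a'): no match needed
  Position 1 ('a'): no match needed
  Position 2 ('b'): matches sub[0] = 'b'
  Position 3 ('d'): no match needed
  Position 4 ('b'): no match needed
  Position 5 ('d'): no match needed
  Position 6 ('e'): matches sub[1] = 'e'
All 2 characters matched => is a subsequence

1


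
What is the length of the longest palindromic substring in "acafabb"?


Input: "acafabb"
Checking substrings for palindromes:
  [0:3] "aca" (len 3) => palindrome
  [2:5] "afa" (len 3) => palindrome
  [5:7] "bb" (len 2) => palindrome
Longest palindromic substring: "aca" with length 3

3


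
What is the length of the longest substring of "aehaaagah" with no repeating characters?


Input: "aehaaagah"
Sliding window (track last position of each char):
  Position 0 ('a'): window [0,0] length 1 -- new best
  Position 1 ('e'): window [0,1] length 2 -- new best
  Position 2 ('h'): window [0,2] length 3 -- new best
  Position 3 ('a'): repeat (last at 0), move window start to 1
  Position 3 ('a'): window [1,3] length 3
  Position 4 ('a'): repeat (last at 3), move window start to 4
  Position 4 ('a'): window [4,4] length 1
  Position 5 ('a'): repeat (last at 4), move window start to 5
  Position 5 ('a'): window [5,5] length 1
  Position 6 ('g'): window [5,6] length 2
  Position 7 ('a'): repeat (last at 5), move window start to 6
  Position 7 ('a'): window [6,7] length 2
  Position 8 ('h'): window [6,8] length 3
Longest substring with no repeats: "aeh" with length 3

3


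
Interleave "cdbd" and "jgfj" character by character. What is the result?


Interleaving "cdbd" and "jgfj":
  Position 0: 'c' from first, 'j' from second => "cj"
  Position 1: 'd' from first, 'g' from second => "dg"
  Position 2: 'b' from first, 'f' from second => "bf"
  Position 3: 'd' from first, 'j' from second => "dj"
Result: cjdgbfdj

cjdgbfdj


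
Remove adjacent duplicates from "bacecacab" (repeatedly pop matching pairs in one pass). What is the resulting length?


Input: bacecacab
Stack-based adjacent duplicate removal:
  Read 'b': push. Stack: b
  Read 'a': push. Stack: ba
  Read 'c': push. Stack: bac
  Read 'e': push. Stack: bace
  Read 'c': push. Stack: bacec
  Read 'a': push. Stack: baceca
  Read 'c': push. Stack: bacecac
  Read 'a': push. Stack: bacecaca
  Read 'b': push. Stack: bacecacab
Final stack: "bacecacab" (length 9)

9


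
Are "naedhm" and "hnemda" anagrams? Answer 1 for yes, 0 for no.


Strings: "naedhm", "hnemda"
Sorted first:  adehmn
Sorted second: adehmn
Sorted forms match => anagrams

1


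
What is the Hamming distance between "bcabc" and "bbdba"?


Comparing "bcabc" and "bbdba" position by position:
  Position 0: 'b' vs 'b' => same
  Position 1: 'c' vs 'b' => differ
  Position 2: 'a' vs 'd' => differ
  Position 3: 'b' vs 'b' => same
  Position 4: 'c' vs 'a' => differ
Total differences (Hamming distance): 3

3


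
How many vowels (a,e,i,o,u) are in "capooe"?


Input: capooe
Checking each character:
  'c' at position 0: consonant
  'a' at position 1: vowel (running total: 1)
  'p' at position 2: consonant
  'o' at position 3: vowel (running total: 2)
  'o' at position 4: vowel (running total: 3)
  'e' at position 5: vowel (running total: 4)
Total vowels: 4

4


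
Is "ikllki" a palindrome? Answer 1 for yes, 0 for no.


Input: ikllki
Reversed: ikllki
  Compare pos 0 ('i') with pos 5 ('i'): match
  Compare pos 1 ('k') with pos 4 ('k'): match
  Compare pos 2 ('l') with pos 3 ('l'): match
Result: palindrome

1


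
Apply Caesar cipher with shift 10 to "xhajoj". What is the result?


Caesar cipher: shift "xhajoj" by 10
  'x' (pos 23) + 10 = pos 7 = 'h'
  'h' (pos 7) + 10 = pos 17 = 'r'
  'a' (pos 0) + 10 = pos 10 = 'k'
  'j' (pos 9) + 10 = pos 19 = 't'
  'o' (pos 14) + 10 = pos 24 = 'y'
  'j' (pos 9) + 10 = pos 19 = 't'
Result: hrktyt

hrktyt


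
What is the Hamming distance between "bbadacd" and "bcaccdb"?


Comparing "bbadacd" and "bcaccdb" position by position:
  Position 0: 'b' vs 'b' => same
  Position 1: 'b' vs 'c' => differ
  Position 2: 'a' vs 'a' => same
  Position 3: 'd' vs 'c' => differ
  Position 4: 'a' vs 'c' => differ
  Position 5: 'c' vs 'd' => differ
  Position 6: 'd' vs 'b' => differ
Total differences (Hamming distance): 5

5


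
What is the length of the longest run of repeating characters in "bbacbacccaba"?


Input: "bbacbacccaba"
Scanning for longest run:
  Position 1 ('b'): continues run of 'b', length=2
  Position 2 ('a'): new char, reset run to 1
  Position 3 ('c'): new char, reset run to 1
  Position 4 ('b'): new char, reset run to 1
  Position 5 ('a'): new char, reset run to 1
  Position 6 ('c'): new char, reset run to 1
  Position 7 ('c'): continues run of 'c', length=2
  Position 8 ('c'): continues run of 'c', length=3
  Position 9 ('a'): new char, reset run to 1
  Position 10 ('b'): new char, reset run to 1
  Position 11 ('a'): new char, reset run to 1
Longest run: 'c' with length 3

3


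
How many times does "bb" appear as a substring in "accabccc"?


Searching for "bb" in "accabccc"
Scanning each position:
  Position 0: "ac" => no
  Position 1: "cc" => no
  Position 2: "ca" => no
  Position 3: "ab" => no
  Position 4: "bc" => no
  Position 5: "cc" => no
  Position 6: "cc" => no
Total occurrences: 0

0


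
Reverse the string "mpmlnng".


Input: mpmlnng
Reading characters right to left:
  Position 6: 'g'
  Position 5: 'n'
  Position 4: 'n'
  Position 3: 'l'
  Position 2: 'm'
  Position 1: 'p'
  Position 0: 'm'
Reversed: gnnlmpm

gnnlmpm


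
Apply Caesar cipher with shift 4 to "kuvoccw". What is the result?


Caesar cipher: shift "kuvoccw" by 4
  'k' (pos 10) + 4 = pos 14 = 'o'
  'u' (pos 20) + 4 = pos 24 = 'y'
  'v' (pos 21) + 4 = pos 25 = 'z'
  'o' (pos 14) + 4 = pos 18 = 's'
  'c' (pos 2) + 4 = pos 6 = 'g'
  'c' (pos 2) + 4 = pos 6 = 'g'
  'w' (pos 22) + 4 = pos 0 = 'a'
Result: oyzsgga

oyzsgga


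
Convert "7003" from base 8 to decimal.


Input: "7003" in base 8
Positional expansion:
  Digit '7' (value 7) x 8^3 = 3584
  Digit '0' (value 0) x 8^2 = 0
  Digit '0' (value 0) x 8^1 = 0
  Digit '3' (value 3) x 8^0 = 3
Sum = 3587

3587


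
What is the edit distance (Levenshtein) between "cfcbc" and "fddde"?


Computing edit distance: "cfcbc" -> "fddde"
DP table:
           f    d    d    d    e
      0    1    2    3    4    5
  c   1    1    2    3    4    5
  f   2    1    2    3    4    5
  c   3    2    2    3    4    5
  b   4    3    3    3    4    5
  c   5    4    4    4    4    5
Edit distance = dp[5][5] = 5

5


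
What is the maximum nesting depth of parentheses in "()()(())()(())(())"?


Input: "()()(())()(())(())"
Tracking depth:
  Position 0 '(': depth becomes 1
  Position 1 ')': depth becomes 0
  Position 2 '(': depth becomes 1
  Position 3 ')': depth becomes 0
  Position 4 '(': depth becomes 1
  Position 5 '(': depth becomes 2
  Position 6 ')': depth becomes 1
  Position 7 ')': depth becomes 0
  Position 8 '(': depth becomes 1
  Position 9 ')': depth becomes 0
  Position 10 '(': depth becomes 1
  Position 11 '(': depth becomes 2
  Position 12 ')': depth becomes 1
  Position 13 ')': depth becomes 0
  Position 14 '(': depth becomes 1
  Position 15 '(': depth becomes 2
  Position 16 ')': depth becomes 1
  Position 17 ')': depth becomes 0
Maximum depth reached: 2

2


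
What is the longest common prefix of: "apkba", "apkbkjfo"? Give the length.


Words: apkba, apkbkjfo
  Position 0: all 'a' => match
  Position 1: all 'p' => match
  Position 2: all 'k' => match
  Position 3: all 'b' => match
  Position 4: ('a', 'k') => mismatch, stop
LCP = "apkb" (length 4)

4


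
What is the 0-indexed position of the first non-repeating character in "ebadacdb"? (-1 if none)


Input: ebadacdb
Character frequencies:
  'a': 2
  'b': 2
  'c': 1
  'd': 2
  'e': 1
Scanning left to right for freq == 1:
  Position 0 ('e'): unique! => answer = 0

0


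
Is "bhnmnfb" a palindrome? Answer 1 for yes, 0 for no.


Input: bhnmnfb
Reversed: bfnmnhb
  Compare pos 0 ('b') with pos 6 ('b'): match
  Compare pos 1 ('h') with pos 5 ('f'): MISMATCH
  Compare pos 2 ('n') with pos 4 ('n'): match
Result: not a palindrome

0


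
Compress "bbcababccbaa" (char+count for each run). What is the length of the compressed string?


Input: bbcababccbaa
Runs:
  'b' x 2 => "b2"
  'c' x 1 => "c1"
  'a' x 1 => "a1"
  'b' x 1 => "b1"
  'a' x 1 => "a1"
  'b' x 1 => "b1"
  'c' x 2 => "c2"
  'b' x 1 => "b1"
  'a' x 2 => "a2"
Compressed: "b2c1a1b1a1b1c2b1a2"
Compressed length: 18

18


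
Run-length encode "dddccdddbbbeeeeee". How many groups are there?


Input: dddccdddbbbeeeeee
Scanning for consecutive runs:
  Group 1: 'd' x 3 (positions 0-2)
  Group 2: 'c' x 2 (positions 3-4)
  Group 3: 'd' x 3 (positions 5-7)
  Group 4: 'b' x 3 (positions 8-10)
  Group 5: 'e' x 6 (positions 11-16)
Total groups: 5

5


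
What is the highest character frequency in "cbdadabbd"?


Input: cbdadabbd
Character counts:
  'a': 2
  'b': 3
  'c': 1
  'd': 3
Maximum frequency: 3

3


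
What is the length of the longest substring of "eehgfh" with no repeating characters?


Input: "eehgfh"
Sliding window (track last position of each char):
  Position 0 ('e'): window [0,0] length 1 -- new best
  Position 1 ('e'): repeat (last at 0), move window start to 1
  Position 1 ('e'): window [1,1] length 1
  Position 2 ('h'): window [1,2] length 2 -- new best
  Position 3 ('g'): window [1,3] length 3 -- new best
  Position 4 ('f'): window [1,4] length 4 -- new best
  Position 5 ('h'): repeat (last at 2), move window start to 3
  Position 5 ('h'): window [3,5] length 3
Longest substring with no repeats: "ehgf" with length 4

4


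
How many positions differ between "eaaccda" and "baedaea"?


Comparing "eaaccda" and "baedaea" position by position:
  Position 0: 'e' vs 'b' => DIFFER
  Position 1: 'a' vs 'a' => same
  Position 2: 'a' vs 'e' => DIFFER
  Position 3: 'c' vs 'd' => DIFFER
  Position 4: 'c' vs 'a' => DIFFER
  Position 5: 'd' vs 'e' => DIFFER
  Position 6: 'a' vs 'a' => same
Positions that differ: 5

5


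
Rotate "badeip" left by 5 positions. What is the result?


Input: "badeip", rotate left by 5
First 5 characters: "badei"
Remaining characters: "p"
Concatenate remaining + first: "p" + "badei" = "pbadei"

pbadei


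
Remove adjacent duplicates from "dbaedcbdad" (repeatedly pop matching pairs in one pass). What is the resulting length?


Input: dbaedcbdad
Stack-based adjacent duplicate removal:
  Read 'd': push. Stack: d
  Read 'b': push. Stack: db
  Read 'a': push. Stack: dba
  Read 'e': push. Stack: dbae
  Read 'd': push. Stack: dbaed
  Read 'c': push. Stack: dbaedc
  Read 'b': push. Stack: dbaedcb
  Read 'd': push. Stack: dbaedcbd
  Read 'a': push. Stack: dbaedcbda
  Read 'd': push. Stack: dbaedcbdad
Final stack: "dbaedcbdad" (length 10)

10


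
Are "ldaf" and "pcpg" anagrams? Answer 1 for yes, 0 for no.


Strings: "ldaf", "pcpg"
Sorted first:  adfl
Sorted second: cgpp
Differ at position 0: 'a' vs 'c' => not anagrams

0


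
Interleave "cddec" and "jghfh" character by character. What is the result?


Interleaving "cddec" and "jghfh":
  Position 0: 'c' from first, 'j' from second => "cj"
  Position 1: 'd' from first, 'g' from second => "dg"
  Position 2: 'd' from first, 'h' from second => "dh"
  Position 3: 'e' from first, 'f' from second => "ef"
  Position 4: 'c' from first, 'h' from second => "ch"
Result: cjdgdhefch

cjdgdhefch


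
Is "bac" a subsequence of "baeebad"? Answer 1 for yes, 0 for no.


Check if "bac" is a subsequence of "baeebad"
Greedy scan:
  Position 0 ('b'): matches sub[0] = 'b'
  Position 1 ('a'): matches sub[1] = 'a'
  Position 2 ('e'): no match needed
  Position 3 ('e'): no match needed
  Position 4 ('b'): no match needed
  Position 5 ('a'): no match needed
  Position 6 ('d'): no match needed
Only matched 2/3 characters => not a subsequence

0


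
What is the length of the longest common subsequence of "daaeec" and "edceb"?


LCS of "daaeec" and "edceb"
DP table:
           e    d    c    e    b
      0    0    0    0    0    0
  d   0    0    1    1    1    1
  a   0    0    1    1    1    1
  a   0    0    1    1    1    1
  e   0    1    1    1    2    2
  e   0    1    1    1    2    2
  c   0    1    1    2    2    2
LCS length = dp[6][5] = 2

2


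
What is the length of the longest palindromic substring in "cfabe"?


Input: "cfabe"
Checking substrings for palindromes:
  No multi-char palindromic substrings found
Longest palindromic substring: "c" with length 1

1


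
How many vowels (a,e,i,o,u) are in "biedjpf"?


Input: biedjpf
Checking each character:
  'b' at position 0: consonant
  'i' at position 1: vowel (running total: 1)
  'e' at position 2: vowel (running total: 2)
  'd' at position 3: consonant
  'j' at position 4: consonant
  'p' at position 5: consonant
  'f' at position 6: consonant
Total vowels: 2

2


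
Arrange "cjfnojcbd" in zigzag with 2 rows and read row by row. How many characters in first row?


Zigzag "cjfnojcbd" into 2 rows:
Placing characters:
  'c' => row 0
  'j' => row 1
  'f' => row 0
  'n' => row 1
  'o' => row 0
  'j' => row 1
  'c' => row 0
  'b' => row 1
  'd' => row 0
Rows:
  Row 0: "cfocd"
  Row 1: "jnjb"
First row length: 5

5


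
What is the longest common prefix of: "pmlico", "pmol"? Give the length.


Words: pmlico, pmol
  Position 0: all 'p' => match
  Position 1: all 'm' => match
  Position 2: ('l', 'o') => mismatch, stop
LCP = "pm" (length 2)

2


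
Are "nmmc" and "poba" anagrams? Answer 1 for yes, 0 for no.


Strings: "nmmc", "poba"
Sorted first:  cmmn
Sorted second: abop
Differ at position 0: 'c' vs 'a' => not anagrams

0


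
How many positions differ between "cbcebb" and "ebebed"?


Comparing "cbcebb" and "ebebed" position by position:
  Position 0: 'c' vs 'e' => DIFFER
  Position 1: 'b' vs 'b' => same
  Position 2: 'c' vs 'e' => DIFFER
  Position 3: 'e' vs 'b' => DIFFER
  Position 4: 'b' vs 'e' => DIFFER
  Position 5: 'b' vs 'd' => DIFFER
Positions that differ: 5

5


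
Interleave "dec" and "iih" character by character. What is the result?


Interleaving "dec" and "iih":
  Position 0: 'd' from first, 'i' from second => "di"
  Position 1: 'e' from first, 'i' from second => "ei"
  Position 2: 'c' from first, 'h' from second => "ch"
Result: dieich

dieich


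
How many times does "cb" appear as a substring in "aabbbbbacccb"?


Searching for "cb" in "aabbbbbacccb"
Scanning each position:
  Position 0: "aa" => no
  Position 1: "ab" => no
  Position 2: "bb" => no
  Position 3: "bb" => no
  Position 4: "bb" => no
  Position 5: "bb" => no
  Position 6: "ba" => no
  Position 7: "ac" => no
  Position 8: "cc" => no
  Position 9: "cc" => no
  Position 10: "cb" => MATCH
Total occurrences: 1

1


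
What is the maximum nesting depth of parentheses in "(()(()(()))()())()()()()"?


Input: "(()(()(()))()())()()()()"
Tracking depth:
  Position 0 '(': depth becomes 1
  Position 1 '(': depth becomes 2
  Position 2 ')': depth becomes 1
  Position 3 '(': depth becomes 2
  Position 4 '(': depth becomes 3
  Position 5 ')': depth becomes 2
  Position 6 '(': depth becomes 3
  Position 7 '(': depth becomes 4
  Position 8 ')': depth becomes 3
  Position 9 ')': depth becomes 2
  Position 10 ')': depth becomes 1
  Position 11 '(': depth becomes 2
  Position 12 ')': depth becomes 1
  Position 13 '(': depth becomes 2
  Position 14 ')': depth becomes 1
  Position 15 ')': depth becomes 0
  Position 16 '(': depth becomes 1
  Position 17 ')': depth becomes 0
  Position 18 '(': depth becomes 1
  Position 19 ')': depth becomes 0
  Position 20 '(': depth becomes 1
  Position 21 ')': depth becomes 0
  Position 22 '(': depth becomes 1
  Position 23 ')': depth becomes 0
Maximum depth reached: 4

4


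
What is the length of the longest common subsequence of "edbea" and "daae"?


LCS of "edbea" and "daae"
DP table:
           d    a    a    e
      0    0    0    0    0
  e   0    0    0    0    1
  d   0    1    1    1    1
  b   0    1    1    1    1
  e   0    1    1    1    2
  a   0    1    2    2    2
LCS length = dp[5][4] = 2

2


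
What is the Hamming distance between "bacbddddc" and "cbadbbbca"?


Comparing "bacbddddc" and "cbadbbbca" position by position:
  Position 0: 'b' vs 'c' => differ
  Position 1: 'a' vs 'b' => differ
  Position 2: 'c' vs 'a' => differ
  Position 3: 'b' vs 'd' => differ
  Position 4: 'd' vs 'b' => differ
  Position 5: 'd' vs 'b' => differ
  Position 6: 'd' vs 'b' => differ
  Position 7: 'd' vs 'c' => differ
  Position 8: 'c' vs 'a' => differ
Total differences (Hamming distance): 9

9


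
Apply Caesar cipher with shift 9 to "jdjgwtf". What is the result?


Caesar cipher: shift "jdjgwtf" by 9
  'j' (pos 9) + 9 = pos 18 = 's'
  'd' (pos 3) + 9 = pos 12 = 'm'
  'j' (pos 9) + 9 = pos 18 = 's'
  'g' (pos 6) + 9 = pos 15 = 'p'
  'w' (pos 22) + 9 = pos 5 = 'f'
  't' (pos 19) + 9 = pos 2 = 'c'
  'f' (pos 5) + 9 = pos 14 = 'o'
Result: smspfco

smspfco


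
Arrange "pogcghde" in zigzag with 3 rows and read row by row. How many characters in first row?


Zigzag "pogcghde" into 3 rows:
Placing characters:
  'p' => row 0
  'o' => row 1
  'g' => row 2
  'c' => row 1
  'g' => row 0
  'h' => row 1
  'd' => row 2
  'e' => row 1
Rows:
  Row 0: "pg"
  Row 1: "oche"
  Row 2: "gd"
First row length: 2

2


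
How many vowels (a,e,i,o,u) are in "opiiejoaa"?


Input: opiiejoaa
Checking each character:
  'o' at position 0: vowel (running total: 1)
  'p' at position 1: consonant
  'i' at position 2: vowel (running total: 2)
  'i' at position 3: vowel (running total: 3)
  'e' at position 4: vowel (running total: 4)
  'j' at position 5: consonant
  'o' at position 6: vowel (running total: 5)
  'a' at position 7: vowel (running total: 6)
  'a' at position 8: vowel (running total: 7)
Total vowels: 7

7


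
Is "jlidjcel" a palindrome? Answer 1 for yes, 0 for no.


Input: jlidjcel
Reversed: lecjdilj
  Compare pos 0 ('j') with pos 7 ('l'): MISMATCH
  Compare pos 1 ('l') with pos 6 ('e'): MISMATCH
  Compare pos 2 ('i') with pos 5 ('c'): MISMATCH
  Compare pos 3 ('d') with pos 4 ('j'): MISMATCH
Result: not a palindrome

0


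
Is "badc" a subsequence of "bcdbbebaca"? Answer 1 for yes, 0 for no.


Check if "badc" is a subsequence of "bcdbbebaca"
Greedy scan:
  Position 0 ('b'): matches sub[0] = 'b'
  Position 1 ('c'): no match needed
  Position 2 ('d'): no match needed
  Position 3 ('b'): no match needed
  Position 4 ('b'): no match needed
  Position 5 ('e'): no match needed
  Position 6 ('b'): no match needed
  Position 7 ('a'): matches sub[1] = 'a'
  Position 8 ('c'): no match needed
  Position 9 ('a'): no match needed
Only matched 2/4 characters => not a subsequence

0


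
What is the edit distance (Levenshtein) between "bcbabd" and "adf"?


Computing edit distance: "bcbabd" -> "adf"
DP table:
           a    d    f
      0    1    2    3
  b   1    1    2    3
  c   2    2    2    3
  b   3    3    3    3
  a   4    3    4    4
  b   5    4    4    5
  d   6    5    4    5
Edit distance = dp[6][3] = 5

5


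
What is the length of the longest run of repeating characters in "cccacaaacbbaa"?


Input: "cccacaaacbbaa"
Scanning for longest run:
  Position 1 ('c'): continues run of 'c', length=2
  Position 2 ('c'): continues run of 'c', length=3
  Position 3 ('a'): new char, reset run to 1
  Position 4 ('c'): new char, reset run to 1
  Position 5 ('a'): new char, reset run to 1
  Position 6 ('a'): continues run of 'a', length=2
  Position 7 ('a'): continues run of 'a', length=3
  Position 8 ('c'): new char, reset run to 1
  Position 9 ('b'): new char, reset run to 1
  Position 10 ('b'): continues run of 'b', length=2
  Position 11 ('a'): new char, reset run to 1
  Position 12 ('a'): continues run of 'a', length=2
Longest run: 'c' with length 3

3


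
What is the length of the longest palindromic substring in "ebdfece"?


Input: "ebdfece"
Checking substrings for palindromes:
  [4:7] "ece" (len 3) => palindrome
Longest palindromic substring: "ece" with length 3

3


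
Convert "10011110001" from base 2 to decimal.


Input: "10011110001" in base 2
Positional expansion:
  Digit '1' (value 1) x 2^10 = 1024
  Digit '0' (value 0) x 2^9 = 0
  Digit '0' (value 0) x 2^8 = 0
  Digit '1' (value 1) x 2^7 = 128
  Digit '1' (value 1) x 2^6 = 64
  Digit '1' (value 1) x 2^5 = 32
  Digit '1' (value 1) x 2^4 = 16
  Digit '0' (value 0) x 2^3 = 0
  Digit '0' (value 0) x 2^2 = 0
  Digit '0' (value 0) x 2^1 = 0
  Digit '1' (value 1) x 2^0 = 1
Sum = 1265

1265


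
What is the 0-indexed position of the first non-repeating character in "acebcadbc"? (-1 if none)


Input: acebcadbc
Character frequencies:
  'a': 2
  'b': 2
  'c': 3
  'd': 1
  'e': 1
Scanning left to right for freq == 1:
  Position 0 ('a'): freq=2, skip
  Position 1 ('c'): freq=3, skip
  Position 2 ('e'): unique! => answer = 2

2


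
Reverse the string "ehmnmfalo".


Input: ehmnmfalo
Reading characters right to left:
  Position 8: 'o'
  Position 7: 'l'
  Position 6: 'a'
  Position 5: 'f'
  Position 4: 'm'
  Position 3: 'n'
  Position 2: 'm'
  Position 1: 'h'
  Position 0: 'e'
Reversed: olafmnmhe

olafmnmhe


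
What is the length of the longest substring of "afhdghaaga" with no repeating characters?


Input: "afhdghaaga"
Sliding window (track last position of each char):
  Position 0 ('a'): window [0,0] length 1 -- new best
  Position 1 ('f'): window [0,1] length 2 -- new best
  Position 2 ('h'): window [0,2] length 3 -- new best
  Position 3 ('d'): window [0,3] length 4 -- new best
  Position 4 ('g'): window [0,4] length 5 -- new best
  Position 5 ('h'): repeat (last at 2), move window start to 3
  Position 5 ('h'): window [3,5] length 3
  Position 6 ('a'): window [3,6] length 4
  Position 7 ('a'): repeat (last at 6), move window start to 7
  Position 7 ('a'): window [7,7] length 1
  Position 8 ('g'): window [7,8] length 2
  Position 9 ('a'): repeat (last at 7), move window start to 8
  Position 9 ('a'): window [8,9] length 2
Longest substring with no repeats: "afhdg" with length 5

5


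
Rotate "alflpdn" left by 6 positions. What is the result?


Input: "alflpdn", rotate left by 6
First 6 characters: "alflpd"
Remaining characters: "n"
Concatenate remaining + first: "n" + "alflpd" = "nalflpd"

nalflpd


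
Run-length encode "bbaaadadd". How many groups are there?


Input: bbaaadadd
Scanning for consecutive runs:
  Group 1: 'b' x 2 (positions 0-1)
  Group 2: 'a' x 3 (positions 2-4)
  Group 3: 'd' x 1 (positions 5-5)
  Group 4: 'a' x 1 (positions 6-6)
  Group 5: 'd' x 2 (positions 7-8)
Total groups: 5

5


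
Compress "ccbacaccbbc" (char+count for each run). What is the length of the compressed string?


Input: ccbacaccbbc
Runs:
  'c' x 2 => "c2"
  'b' x 1 => "b1"
  'a' x 1 => "a1"
  'c' x 1 => "c1"
  'a' x 1 => "a1"
  'c' x 2 => "c2"
  'b' x 2 => "b2"
  'c' x 1 => "c1"
Compressed: "c2b1a1c1a1c2b2c1"
Compressed length: 16

16


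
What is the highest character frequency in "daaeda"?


Input: daaeda
Character counts:
  'a': 3
  'd': 2
  'e': 1
Maximum frequency: 3

3


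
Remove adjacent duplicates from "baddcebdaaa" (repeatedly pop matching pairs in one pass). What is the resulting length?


Input: baddcebdaaa
Stack-based adjacent duplicate removal:
  Read 'b': push. Stack: b
  Read 'a': push. Stack: ba
  Read 'd': push. Stack: bad
  Read 'd': matches stack top 'd' => pop. Stack: ba
  Read 'c': push. Stack: bac
  Read 'e': push. Stack: bace
  Read 'b': push. Stack: baceb
  Read 'd': push. Stack: bacebd
  Read 'a': push. Stack: bacebda
  Read 'a': matches stack top 'a' => pop. Stack: bacebd
  Read 'a': push. Stack: bacebda
Final stack: "bacebda" (length 7)

7


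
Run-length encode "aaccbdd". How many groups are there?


Input: aaccbdd
Scanning for consecutive runs:
  Group 1: 'a' x 2 (positions 0-1)
  Group 2: 'c' x 2 (positions 2-3)
  Group 3: 'b' x 1 (positions 4-4)
  Group 4: 'd' x 2 (positions 5-6)
Total groups: 4

4


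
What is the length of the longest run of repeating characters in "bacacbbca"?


Input: "bacacbbca"
Scanning for longest run:
  Position 1 ('a'): new char, reset run to 1
  Position 2 ('c'): new char, reset run to 1
  Position 3 ('a'): new char, reset run to 1
  Position 4 ('c'): new char, reset run to 1
  Position 5 ('b'): new char, reset run to 1
  Position 6 ('b'): continues run of 'b', length=2
  Position 7 ('c'): new char, reset run to 1
  Position 8 ('a'): new char, reset run to 1
Longest run: 'b' with length 2

2


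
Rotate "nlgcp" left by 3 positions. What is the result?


Input: "nlgcp", rotate left by 3
First 3 characters: "nlg"
Remaining characters: "cp"
Concatenate remaining + first: "cp" + "nlg" = "cpnlg"

cpnlg


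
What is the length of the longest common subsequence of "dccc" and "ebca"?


LCS of "dccc" and "ebca"
DP table:
           e    b    c    a
      0    0    0    0    0
  d   0    0    0    0    0
  c   0    0    0    1    1
  c   0    0    0    1    1
  c   0    0    0    1    1
LCS length = dp[4][4] = 1

1


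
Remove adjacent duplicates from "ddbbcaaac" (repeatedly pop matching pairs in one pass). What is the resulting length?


Input: ddbbcaaac
Stack-based adjacent duplicate removal:
  Read 'd': push. Stack: d
  Read 'd': matches stack top 'd' => pop. Stack: (empty)
  Read 'b': push. Stack: b
  Read 'b': matches stack top 'b' => pop. Stack: (empty)
  Read 'c': push. Stack: c
  Read 'a': push. Stack: ca
  Read 'a': matches stack top 'a' => pop. Stack: c
  Read 'a': push. Stack: ca
  Read 'c': push. Stack: cac
Final stack: "cac" (length 3)

3


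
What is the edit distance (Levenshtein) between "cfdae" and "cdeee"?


Computing edit distance: "cfdae" -> "cdeee"
DP table:
           c    d    e    e    e
      0    1    2    3    4    5
  c   1    0    1    2    3    4
  f   2    1    1    2    3    4
  d   3    2    1    2    3    4
  a   4    3    2    2    3    4
  e   5    4    3    2    2    3
Edit distance = dp[5][5] = 3

3


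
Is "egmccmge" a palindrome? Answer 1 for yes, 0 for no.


Input: egmccmge
Reversed: egmccmge
  Compare pos 0 ('e') with pos 7 ('e'): match
  Compare pos 1 ('g') with pos 6 ('g'): match
  Compare pos 2 ('m') with pos 5 ('m'): match
  Compare pos 3 ('c') with pos 4 ('c'): match
Result: palindrome

1


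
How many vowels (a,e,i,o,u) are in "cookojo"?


Input: cookojo
Checking each character:
  'c' at position 0: consonant
  'o' at position 1: vowel (running total: 1)
  'o' at position 2: vowel (running total: 2)
  'k' at position 3: consonant
  'o' at position 4: vowel (running total: 3)
  'j' at position 5: consonant
  'o' at position 6: vowel (running total: 4)
Total vowels: 4

4


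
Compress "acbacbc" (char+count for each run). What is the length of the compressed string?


Input: acbacbc
Runs:
  'a' x 1 => "a1"
  'c' x 1 => "c1"
  'b' x 1 => "b1"
  'a' x 1 => "a1"
  'c' x 1 => "c1"
  'b' x 1 => "b1"
  'c' x 1 => "c1"
Compressed: "a1c1b1a1c1b1c1"
Compressed length: 14

14


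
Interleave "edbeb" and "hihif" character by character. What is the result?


Interleaving "edbeb" and "hihif":
  Position 0: 'e' from first, 'h' from second => "eh"
  Position 1: 'd' from first, 'i' from second => "di"
  Position 2: 'b' from first, 'h' from second => "bh"
  Position 3: 'e' from first, 'i' from second => "ei"
  Position 4: 'b' from first, 'f' from second => "bf"
Result: ehdibheibf

ehdibheibf


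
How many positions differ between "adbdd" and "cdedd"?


Comparing "adbdd" and "cdedd" position by position:
  Position 0: 'a' vs 'c' => DIFFER
  Position 1: 'd' vs 'd' => same
  Position 2: 'b' vs 'e' => DIFFER
  Position 3: 'd' vs 'd' => same
  Position 4: 'd' vs 'd' => same
Positions that differ: 2

2


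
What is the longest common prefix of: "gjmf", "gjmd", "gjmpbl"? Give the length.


Words: gjmf, gjmd, gjmpbl
  Position 0: all 'g' => match
  Position 1: all 'j' => match
  Position 2: all 'm' => match
  Position 3: ('f', 'd', 'p') => mismatch, stop
LCP = "gjm" (length 3)

3


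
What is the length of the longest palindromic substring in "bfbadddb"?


Input: "bfbadddb"
Checking substrings for palindromes:
  [0:3] "bfb" (len 3) => palindrome
  [4:7] "ddd" (len 3) => palindrome
  [4:6] "dd" (len 2) => palindrome
  [5:7] "dd" (len 2) => palindrome
Longest palindromic substring: "bfb" with length 3

3


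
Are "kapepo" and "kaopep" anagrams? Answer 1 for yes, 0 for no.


Strings: "kapepo", "kaopep"
Sorted first:  aekopp
Sorted second: aekopp
Sorted forms match => anagrams

1


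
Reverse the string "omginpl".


Input: omginpl
Reading characters right to left:
  Position 6: 'l'
  Position 5: 'p'
  Position 4: 'n'
  Position 3: 'i'
  Position 2: 'g'
  Position 1: 'm'
  Position 0: 'o'
Reversed: lpnigmo

lpnigmo


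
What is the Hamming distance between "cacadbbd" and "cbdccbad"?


Comparing "cacadbbd" and "cbdccbad" position by position:
  Position 0: 'c' vs 'c' => same
  Position 1: 'a' vs 'b' => differ
  Position 2: 'c' vs 'd' => differ
  Position 3: 'a' vs 'c' => differ
  Position 4: 'd' vs 'c' => differ
  Position 5: 'b' vs 'b' => same
  Position 6: 'b' vs 'a' => differ
  Position 7: 'd' vs 'd' => same
Total differences (Hamming distance): 5

5


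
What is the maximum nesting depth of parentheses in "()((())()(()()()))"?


Input: "()((())()(()()()))"
Tracking depth:
  Position 0 '(': depth becomes 1
  Position 1 ')': depth becomes 0
  Position 2 '(': depth becomes 1
  Position 3 '(': depth becomes 2
  Position 4 '(': depth becomes 3
  Position 5 ')': depth becomes 2
  Position 6 ')': depth becomes 1
  Position 7 '(': depth becomes 2
  Position 8 ')': depth becomes 1
  Position 9 '(': depth becomes 2
  Position 10 '(': depth becomes 3
  Position 11 ')': depth becomes 2
  Position 12 '(': depth becomes 3
  Position 13 ')': depth becomes 2
  Position 14 '(': depth becomes 3
  Position 15 ')': depth becomes 2
  Position 16 ')': depth becomes 1
  Position 17 ')': depth becomes 0
Maximum depth reached: 3

3


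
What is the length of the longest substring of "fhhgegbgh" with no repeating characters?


Input: "fhhgegbgh"
Sliding window (track last position of each char):
  Position 0 ('f'): window [0,0] length 1 -- new best
  Position 1 ('h'): window [0,1] length 2 -- new best
  Position 2 ('h'): repeat (last at 1), move window start to 2
  Position 2 ('h'): window [2,2] length 1
  Position 3 ('g'): window [2,3] length 2
  Position 4 ('e'): window [2,4] length 3 -- new best
  Position 5 ('g'): repeat (last at 3), move window start to 4
  Position 5 ('g'): window [4,5] length 2
  Position 6 ('b'): window [4,6] length 3
  Position 7 ('g'): repeat (last at 5), move window start to 6
  Position 7 ('g'): window [6,7] length 2
  Position 8 ('h'): window [6,8] length 3
Longest substring with no repeats: "hge" with length 3

3


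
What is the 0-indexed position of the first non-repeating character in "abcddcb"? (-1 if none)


Input: abcddcb
Character frequencies:
  'a': 1
  'b': 2
  'c': 2
  'd': 2
Scanning left to right for freq == 1:
  Position 0 ('a'): unique! => answer = 0

0


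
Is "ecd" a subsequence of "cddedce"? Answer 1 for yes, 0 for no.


Check if "ecd" is a subsequence of "cddedce"
Greedy scan:
  Position 0 ('c'): no match needed
  Position 1 ('d'): no match needed
  Position 2 ('d'): no match needed
  Position 3 ('e'): matches sub[0] = 'e'
  Position 4 ('d'): no match needed
  Position 5 ('c'): matches sub[1] = 'c'
  Position 6 ('e'): no match needed
Only matched 2/3 characters => not a subsequence

0


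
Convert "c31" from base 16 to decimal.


Input: "c31" in base 16
Positional expansion:
  Digit 'c' (value 12) x 16^2 = 3072
  Digit '3' (value 3) x 16^1 = 48
  Digit '1' (value 1) x 16^0 = 1
Sum = 3121

3121


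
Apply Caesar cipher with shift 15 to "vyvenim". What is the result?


Caesar cipher: shift "vyvenim" by 15
  'v' (pos 21) + 15 = pos 10 = 'k'
  'y' (pos 24) + 15 = pos 13 = 'n'
  'v' (pos 21) + 15 = pos 10 = 'k'
  'e' (pos 4) + 15 = pos 19 = 't'
  'n' (pos 13) + 15 = pos 2 = 'c'
  'i' (pos 8) + 15 = pos 23 = 'x'
  'm' (pos 12) + 15 = pos 1 = 'b'
Result: knktcxb

knktcxb


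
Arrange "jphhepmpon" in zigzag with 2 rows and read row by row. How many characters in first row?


Zigzag "jphhepmpon" into 2 rows:
Placing characters:
  'j' => row 0
  'p' => row 1
  'h' => row 0
  'h' => row 1
  'e' => row 0
  'p' => row 1
  'm' => row 0
  'p' => row 1
  'o' => row 0
  'n' => row 1
Rows:
  Row 0: "jhemo"
  Row 1: "phppn"
First row length: 5

5


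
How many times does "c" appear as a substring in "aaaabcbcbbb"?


Searching for "c" in "aaaabcbcbbb"
Scanning each position:
  Position 0: "a" => no
  Position 1: "a" => no
  Position 2: "a" => no
  Position 3: "a" => no
  Position 4: "b" => no
  Position 5: "c" => MATCH
  Position 6: "b" => no
  Position 7: "c" => MATCH
  Position 8: "b" => no
  Position 9: "b" => no
  Position 10: "b" => no
Total occurrences: 2

2


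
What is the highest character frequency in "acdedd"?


Input: acdedd
Character counts:
  'a': 1
  'c': 1
  'd': 3
  'e': 1
Maximum frequency: 3

3


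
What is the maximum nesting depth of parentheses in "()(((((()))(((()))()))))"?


Input: "()(((((()))(((()))()))))"
Tracking depth:
  Position 0 '(': depth becomes 1
  Position 1 ')': depth becomes 0
  Position 2 '(': depth becomes 1
  Position 3 '(': depth becomes 2
  Position 4 '(': depth becomes 3
  Position 5 '(': depth becomes 4
  Position 6 '(': depth becomes 5
  Position 7 '(': depth becomes 6
  Position 8 ')': depth becomes 5
  Position 9 ')': depth becomes 4
  Position 10 ')': depth becomes 3
  Position 11 '(': depth becomes 4
  Position 12 '(': depth becomes 5
  Position 13 '(': depth becomes 6
  Position 14 '(': depth becomes 7
  Position 15 ')': depth becomes 6
  Position 16 ')': depth becomes 5
  Position 17 ')': depth becomes 4
  Position 18 '(': depth becomes 5
  Position 19 ')': depth becomes 4
  Position 20 ')': depth becomes 3
  Position 21 ')': depth becomes 2
  Position 22 ')': depth becomes 1
  Position 23 ')': depth becomes 0
Maximum depth reached: 7

7


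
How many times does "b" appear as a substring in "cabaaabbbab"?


Searching for "b" in "cabaaabbbab"
Scanning each position:
  Position 0: "c" => no
  Position 1: "a" => no
  Position 2: "b" => MATCH
  Position 3: "a" => no
  Position 4: "a" => no
  Position 5: "a" => no
  Position 6: "b" => MATCH
  Position 7: "b" => MATCH
  Position 8: "b" => MATCH
  Position 9: "a" => no
  Position 10: "b" => MATCH
Total occurrences: 5

5
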